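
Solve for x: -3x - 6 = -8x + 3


Starting with: -3x - 6 = -8x + 3
Move all x terms to left: (-3 + 8)x = 3 + 6
Simplify: 5x = 9
Divide both sides by 5: x = 9/5

x = 9/5


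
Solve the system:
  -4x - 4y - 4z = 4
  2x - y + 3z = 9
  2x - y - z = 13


Using Cramer's rule. Expand each determinant along the first row.
D  = (-4)*[(-1)*(-1) - 3*(-1)] - (-4)*[2*(-1) - 3*2] + (-4)*[2*(-1) - (-1)*2]
  = (-4)*(4) - (-4)*(-8) + (-4)*(0) = -48
Dx = 4*[(-1)*(-1) - 3*(-1)] - (-4)*[9*(-1) - 3*13] + (-4)*[9*(-1) - (-1)*13]
  = 4*(4) - (-4)*(-48) + (-4)*(4) = -192
Dy = (-4)*[9*(-1) - 3*13] - 4*[2*(-1) - 3*2] + (-4)*[2*13 - 9*2]
  = (-4)*(-48) - 4*(-8) + (-4)*(8) = 192
Dz = (-4)*[(-1)*13 - 9*(-1)] - (-4)*[2*13 - 9*2] + 4*[2*(-1) - (-1)*2]
  = (-4)*(-4) - (-4)*(8) + 4*(0) = 48
x = Dx/D = -192/-48 = 4, y = Dy/D = 192/-48 = -4, z = Dz/D = 48/-48 = -1
Check eq1: (-4)(4) + (-4)(-4) + (-4)(-1) = 4 = 4 ✓
Check eq2: (2)(4) + (-1)(-4) + (3)(-1) = 9 = 9 ✓
Check eq3: (2)(4) + (-1)(-4) + (-1)(-1) = 13 = 13 ✓

x = 4, y = -4, z = -1


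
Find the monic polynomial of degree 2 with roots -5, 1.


A monic polynomial with roots -5, 1 is:
p(x) = (x + 5)(x - 1)
After multiplying by (x + 5): x + 5
After multiplying by (x - 1): x^2 + 4x - 5

x^2 + 4x - 5


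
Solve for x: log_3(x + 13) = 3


Convert to exponential form: x + 13 = 3^3 = 27
x = 27 - 13 = 14
Check: log_3(14 + 13) = log_3(27) = log_3(27) = 3 ✓

x = 14


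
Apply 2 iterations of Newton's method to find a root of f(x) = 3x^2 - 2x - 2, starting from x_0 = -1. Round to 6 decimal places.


Newton's method: x_(n+1) = x_n - f(x_n)/f'(x_n)
f(x) = 3x^2 - 2x - 2
f'(x) = 6x - 2

Iteration 1:
  f(-1.000000) = 3.000000
  f'(-1.000000) = -8.000000
  x_1 = -1.000000 - (3.000000)/(-8.000000) = -0.625000

Iteration 2:
  f(-0.625000) = 0.421875
  f'(-0.625000) = -5.750000
  x_2 = -0.625000 - (0.421875)/(-5.750000) = -0.551630

x_2 = -0.551630


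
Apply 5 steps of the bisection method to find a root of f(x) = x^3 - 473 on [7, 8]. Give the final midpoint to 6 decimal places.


f(x) = x^3 - 473
f(7) = -130 < 0
f(8) = 39 > 0

Step 1: midpoint = (7.000000 + 8.000000)/2 = 7.500000
  f(7.500000) = -51.125000
  f(mid) < 0, so root is in [7.500000, 8.000000]

Step 2: midpoint = (7.500000 + 8.000000)/2 = 7.750000
  f(7.750000) = -7.515625
  f(mid) < 0, so root is in [7.750000, 8.000000]

Step 3: midpoint = (7.750000 + 8.000000)/2 = 7.875000
  f(7.875000) = 15.373047
  f(mid) > 0, so root is in [7.750000, 7.875000]

Step 4: midpoint = (7.750000 + 7.875000)/2 = 7.812500
  f(7.812500) = 3.837158
  f(mid) > 0, so root is in [7.750000, 7.812500]

Step 5: midpoint = (7.750000 + 7.812500)/2 = 7.781250
  f(7.781250) = -1.862030
  f(mid) < 0, so root is in [7.781250, 7.812500]

midpoint = 7.781250


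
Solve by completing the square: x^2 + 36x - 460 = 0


Start: x^2 + 36x - 460 = 0
Move constant: x^2 + 36x = 460
Half of 36 is 18, squared is 324
Add 324 to both sides: x^2 + 36x + 324 = 784
(x + 18)^2 = 784
x + 18 = ±28
x = -18 + 28 = 10 or x = -18 - 28 = -46

x = -46, x = 10


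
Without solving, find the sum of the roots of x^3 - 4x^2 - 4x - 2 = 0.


By Vieta's formulas for x^3 + bx^2 + cx + d = 0:
  r1 + r2 + r3 = -b/a = 4
  r1*r2 + r1*r3 + r2*r3 = c/a = -4
  r1*r2*r3 = -d/a = 2


Sum = 4


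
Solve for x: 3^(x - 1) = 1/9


Express both sides with the same base.
1/9 = 3^(-2)
Since the bases match, equate exponents: x - 1 = -2
So x = -2 - (-1) = -1

x = -1


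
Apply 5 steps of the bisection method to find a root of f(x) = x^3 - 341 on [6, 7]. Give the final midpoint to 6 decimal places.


f(x) = x^3 - 341
f(6) = -125 < 0
f(7) = 2 > 0

Step 1: midpoint = (6.000000 + 7.000000)/2 = 6.500000
  f(6.500000) = -66.375000
  f(mid) < 0, so root is in [6.500000, 7.000000]

Step 2: midpoint = (6.500000 + 7.000000)/2 = 6.750000
  f(6.750000) = -33.453125
  f(mid) < 0, so root is in [6.750000, 7.000000]

Step 3: midpoint = (6.750000 + 7.000000)/2 = 6.875000
  f(6.875000) = -16.048828
  f(mid) < 0, so root is in [6.875000, 7.000000]

Step 4: midpoint = (6.875000 + 7.000000)/2 = 6.937500
  f(6.937500) = -7.105713
  f(mid) < 0, so root is in [6.937500, 7.000000]

Step 5: midpoint = (6.937500 + 7.000000)/2 = 6.968750
  f(6.968750) = -2.573273
  f(mid) < 0, so root is in [6.968750, 7.000000]

midpoint = 6.968750


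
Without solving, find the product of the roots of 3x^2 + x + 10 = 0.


By Vieta's formulas for ax^2 + bx + c = 0:
  Sum of roots = -b/a
  Product of roots = c/a

Here a = 3, b = 1, c = 10
Sum = -(1)/3 = -1/3
Product = 10/3 = 10/3

Product = 10/3


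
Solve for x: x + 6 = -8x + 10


Starting with: x + 6 = -8x + 10
Move all x terms to left: (1 + 8)x = 10 - 6
Simplify: 9x = 4
Divide both sides by 9: x = 4/9

x = 4/9


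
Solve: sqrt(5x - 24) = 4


Square both sides: 5x - 24 = 4^2 = 16
5x = 16 + 24 = 40
x = 8
Check: sqrt(5*8 - 24) = sqrt(16) = 4 ✓

x = 8


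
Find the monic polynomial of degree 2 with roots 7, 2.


A monic polynomial with roots 7, 2 is:
p(x) = (x - 7)(x - 2)
After multiplying by (x - 7): x - 7
After multiplying by (x - 2): x^2 - 9x + 14

x^2 - 9x + 14


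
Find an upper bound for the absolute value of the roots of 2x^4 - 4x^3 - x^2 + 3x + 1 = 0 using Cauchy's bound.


Cauchy's bound: all roots r satisfy |r| <= 1 + max(|a_i/a_n|) for i = 0,...,n-1
where a_n is the leading coefficient.

Coefficients: [2, -4, -1, 3, 1]
Leading coefficient a_n = 2
Ratios |a_i/a_n|: 2, 1/2, 3/2, 1/2
Maximum ratio: 2
Cauchy's bound: |r| <= 1 + 2 = 3

Upper bound = 3


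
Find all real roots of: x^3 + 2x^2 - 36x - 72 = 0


Let p(x) = x^3 + 2x^2 - 36x - 72. By the rational root theorem (leading coefficient 1), any rational root is an integer divisor of 72: try ±1, ±2, ... in turn.
Test x = 1: value = -105 ≠ 0.
Test x = -1: value = -35 ≠ 0.
Test x = 2: value = -128 ≠ 0.
Test x = -2: value = 0 ✓, so (x + 2) is a factor.
Synthetic division by (x + 2): bring down 1; 1(-2) + 2 = 0; 0(-2) - 36 = -36; (-36)(-2) - 72 = 0 → quotient x^2 - 36, remainder 0.
Solve the quadratic x^2 - 36 = 0: discriminant = 0^2 - 4(1)(-36) = 0 + 144 = 144.
sqrt(144) = 12, so x = (0 ± 12)/2: x = 6 or x = -6.

x = -6, x = -2, x = 6


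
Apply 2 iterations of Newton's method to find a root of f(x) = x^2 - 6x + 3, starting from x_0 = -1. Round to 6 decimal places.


Newton's method: x_(n+1) = x_n - f(x_n)/f'(x_n)
f(x) = x^2 - 6x + 3
f'(x) = 2x - 6

Iteration 1:
  f(-1.000000) = 10.000000
  f'(-1.000000) = -8.000000
  x_1 = -1.000000 - (10.000000)/(-8.000000) = 0.250000

Iteration 2:
  f(0.250000) = 1.562500
  f'(0.250000) = -5.500000
  x_2 = 0.250000 - (1.562500)/(-5.500000) = 0.534091

x_2 = 0.534091


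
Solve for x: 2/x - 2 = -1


Subtract -2 from both sides: 2/x = 1
Multiply both sides by x: 2 = 1 * x
Divide by 1: x = 2

x = 2


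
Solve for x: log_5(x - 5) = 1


Convert to exponential form: x - 5 = 5^1 = 5
x = 5 + 5 = 10
Check: log_5(10 - 5) = log_5(5) = log_5(5) = 1 ✓

x = 10


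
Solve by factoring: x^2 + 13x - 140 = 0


We need two numbers that multiply to -140 and add to 13.
Those numbers are -7 and 20 (since (-7) * 20 = -140 and (-7) + 20 = 13).
So x^2 + 13x - 140 = (x - 7)(x + 20) = 0
Setting each factor to zero: x = 7 or x = -20

x = -20, x = 7


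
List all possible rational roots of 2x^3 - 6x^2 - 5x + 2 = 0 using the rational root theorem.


Rational root theorem: possible roots are ±p/q where:
  p divides the constant term (2): p ∈ {1, 2}
  q divides the leading coefficient (2): q ∈ {1, 2}

All possible rational roots: -2, -1, -1/2, 1/2, 1, 2

-2, -1, -1/2, 1/2, 1, 2


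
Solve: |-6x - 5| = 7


An absolute value equation |expr| = 7 gives two cases:
Case 1: -6x - 5 = 7
  -6x = 12, so x = -2
Case 2: -6x - 5 = -7
  -6x = -2, so x = 1/3

x = -2, x = 1/3


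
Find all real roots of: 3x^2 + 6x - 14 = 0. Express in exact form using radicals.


Using the quadratic formula: x = (-b ± sqrt(b^2 - 4ac)) / (2a)
Here a = 3, b = 6, c = -14
Discriminant = b^2 - 4ac = 6^2 - 4(3)(-14) = 36 + 168 = 204
Since discriminant = 204 > 0, there are two real roots.
x = (-6 ± 2*sqrt(51)) / 6
Simplifying: x = (-3 ± sqrt(51)) / 3
Numerically: x ≈ 1.3805 or x ≈ -3.3805

x = (-3 + sqrt(51)) / 3 or x = (-3 - sqrt(51)) / 3


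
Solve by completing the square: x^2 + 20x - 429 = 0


Start: x^2 + 20x - 429 = 0
Move constant: x^2 + 20x = 429
Half of 20 is 10, squared is 100
Add 100 to both sides: x^2 + 20x + 100 = 529
(x + 10)^2 = 529
x + 10 = ±23
x = -10 + 23 = 13 or x = -10 - 23 = -33

x = -33, x = 13


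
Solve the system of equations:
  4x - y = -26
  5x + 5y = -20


Using Cramer's rule:
Determinant D = (4)(5) - (5)(-1) = 20 + 5 = 25
Dx = (-26)(5) - (-20)(-1) = -130 - 20 = -150
Dy = (4)(-20) - (5)(-26) = -80 + 130 = 50
x = Dx/D = -150/25 = -6
y = Dy/D = 50/25 = 2

x = -6, y = 2


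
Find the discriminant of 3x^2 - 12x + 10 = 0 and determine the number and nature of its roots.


For ax^2 + bx + c = 0, discriminant D = b^2 - 4ac
Here a = 3, b = -12, c = 10
D = (-12)^2 - 4(3)(10) = 144 - 120 = 24

D = 24 > 0 but not a perfect square
The equation has 2 distinct real irrational roots.

Discriminant = 24, 2 distinct real irrational roots


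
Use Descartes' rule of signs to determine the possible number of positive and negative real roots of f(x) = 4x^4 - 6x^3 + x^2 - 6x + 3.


Descartes' rule of signs:

For positive roots, count sign changes in f(x) = 4x^4 - 6x^3 + x^2 - 6x + 3:
Signs of coefficients: +, -, +, -, +
Number of sign changes: 4
Possible positive real roots: 4, 2, 0

For negative roots, examine f(-x) = 4x^4 + 6x^3 + x^2 + 6x + 3:
Signs of coefficients: +, +, +, +, +
Number of sign changes: 0
Possible negative real roots: 0

Positive roots: 4 or 2 or 0; Negative roots: 0


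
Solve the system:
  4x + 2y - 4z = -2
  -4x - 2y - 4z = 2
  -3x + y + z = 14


Using Cramer's rule. Expand each determinant along the first row.
D  = 4*[(-2)*1 - (-4)*1] - 2*[(-4)*1 - (-4)*(-3)] + (-4)*[(-4)*1 - (-2)*(-3)]
  = 4*(2) - 2*(-16) + (-4)*(-10) = 80
Dx = (-2)*[(-2)*1 - (-4)*1] - 2*[2*1 - (-4)*14] + (-4)*[2*1 - (-2)*14]
  = (-2)*(2) - 2*(58) + (-4)*(30) = -240
Dy = 4*[2*1 - (-4)*14] - (-2)*[(-4)*1 - (-4)*(-3)] + (-4)*[(-4)*14 - 2*(-3)]
  = 4*(58) - (-2)*(-16) + (-4)*(-50) = 400
Dz = 4*[(-2)*14 - 2*1] - 2*[(-4)*14 - 2*(-3)] + (-2)*[(-4)*1 - (-2)*(-3)]
  = 4*(-30) - 2*(-50) + (-2)*(-10) = 0
x = Dx/D = -240/80 = -3, y = Dy/D = 400/80 = 5, z = Dz/D = 0/80 = 0
Check eq1: (4)(-3) + (2)(5) + (-4)(0) = -2 = -2 ✓
Check eq2: (-4)(-3) + (-2)(5) + (-4)(0) = 2 = 2 ✓
Check eq3: (-3)(-3) + (1)(5) + (1)(0) = 14 = 14 ✓

x = -3, y = 5, z = 0


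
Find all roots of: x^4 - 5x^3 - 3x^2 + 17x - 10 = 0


Let p(x) = x^4 - 5x^3 - 3x^2 + 17x - 10. By the rational root theorem (leading coefficient 1), any rational root is an integer divisor of 10: try ±1, ±2, ... in turn.
Test x = 1: value = 0 ✓, so (x - 1) is a factor.
Synthetic division by (x - 1): bring down 1; 1(1) - 5 = -4; (-4)(1) - 3 = -7; (-7)(1) + 17 = 10; 10(1) - 10 = 0 → quotient x^3 - 4x^2 - 7x + 10, remainder 0.
Continue with the quotient x^3 - 4x^2 - 7x + 10 (candidates must divide 10; re-test x = 1 first in case it repeats).
Test x = 1: value = 0 ✓, so (x - 1) is a factor.
Synthetic division by (x - 1): bring down 1; 1(1) - 4 = -3; (-3)(1) - 7 = -10; (-10)(1) + 10 = 0 → quotient x^2 - 3x - 10, remainder 0.
Solve the quadratic x^2 - 3x - 10 = 0: discriminant = (-3)^2 - 4(1)(-10) = 9 + 40 = 49.
sqrt(49) = 7, so x = (3 ± 7)/2: x = 5 or x = -2.
Collecting all roots found:

x = -2, x = 1 (multiplicity 2), x = 5


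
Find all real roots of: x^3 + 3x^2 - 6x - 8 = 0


Let p(x) = x^3 + 3x^2 - 6x - 8. By the rational root theorem (leading coefficient 1), any rational root is an integer divisor of 8: try ±1, ±2, ... in turn.
Test x = 1: value = -10 ≠ 0.
Test x = -1: value = 0 ✓, so (x + 1) is a factor.
Synthetic division by (x + 1): bring down 1; 1(-1) + 3 = 2; 2(-1) - 6 = -8; (-8)(-1) - 8 = 0 → quotient x^2 + 2x - 8, remainder 0.
Solve the quadratic x^2 + 2x - 8 = 0: discriminant = 2^2 - 4(1)(-8) = 4 + 32 = 36.
sqrt(36) = 6, so x = (-2 ± 6)/2: x = 2 or x = -4.

x = -4, x = -1, x = 2


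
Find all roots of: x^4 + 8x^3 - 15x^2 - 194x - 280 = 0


Let p(x) = x^4 + 8x^3 - 15x^2 - 194x - 280. By the rational root theorem (leading coefficient 1), any rational root is an integer divisor of 280: try ±1, ±2, ... in turn.
Test x = 1: value = -480 ≠ 0.
Test x = -1: value = -108 ≠ 0.
Test x = 2: value = -648 ≠ 0.
Test x = -2: value = 0 ✓, so (x + 2) is a factor.
Synthetic division by (x + 2): bring down 1; 1(-2) + 8 = 6; 6(-2) - 15 = -27; (-27)(-2) - 194 = -140; (-140)(-2) - 280 = 0 → quotient x^3 + 6x^2 - 27x - 140, remainder 0.
Continue with the quotient x^3 + 6x^2 - 27x - 140 (candidates must divide 140; re-test x = -2 first in case it repeats).
Test x = -2: value = -70 ≠ 0.
Test x = 4: value = -88 ≠ 0.
Test x = -4: value = 0 ✓, so (x + 4) is a factor.
Synthetic division by (x + 4): bring down 1; 1(-4) + 6 = 2; 2(-4) - 27 = -35; (-35)(-4) - 140 = 0 → quotient x^2 + 2x - 35, remainder 0.
Solve the quadratic x^2 + 2x - 35 = 0: discriminant = 2^2 - 4(1)(-35) = 4 + 140 = 144.
sqrt(144) = 12, so x = (-2 ± 12)/2: x = 5 or x = -7.
Collecting all roots found:

x = -7, x = -4, x = -2, x = 5


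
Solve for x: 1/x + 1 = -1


Subtract 1 from both sides: 1/x = -2
Multiply both sides by x: 1 = -2 * x
Divide by -2: x = -1/2

x = -1/2


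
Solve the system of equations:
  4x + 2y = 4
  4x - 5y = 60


Using Cramer's rule:
Determinant D = (4)(-5) - (4)(2) = -20 - 8 = -28
Dx = (4)(-5) - (60)(2) = -20 - 120 = -140
Dy = (4)(60) - (4)(4) = 240 - 16 = 224
x = Dx/D = -140/-28 = 5
y = Dy/D = 224/-28 = -8

x = 5, y = -8


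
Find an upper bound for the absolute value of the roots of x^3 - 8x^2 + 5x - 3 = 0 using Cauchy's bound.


Cauchy's bound: all roots r satisfy |r| <= 1 + max(|a_i/a_n|) for i = 0,...,n-1
where a_n is the leading coefficient.

Coefficients: [1, -8, 5, -3]
Leading coefficient a_n = 1
Ratios |a_i/a_n|: 8, 5, 3
Maximum ratio: 8
Cauchy's bound: |r| <= 1 + 8 = 9

Upper bound = 9


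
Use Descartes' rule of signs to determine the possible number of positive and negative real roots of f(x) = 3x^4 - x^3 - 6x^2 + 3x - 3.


Descartes' rule of signs:

For positive roots, count sign changes in f(x) = 3x^4 - x^3 - 6x^2 + 3x - 3:
Signs of coefficients: +, -, -, +, -
Number of sign changes: 3
Possible positive real roots: 3, 1

For negative roots, examine f(-x) = 3x^4 + x^3 - 6x^2 - 3x - 3:
Signs of coefficients: +, +, -, -, -
Number of sign changes: 1
Possible negative real roots: 1

Positive roots: 3 or 1; Negative roots: 1


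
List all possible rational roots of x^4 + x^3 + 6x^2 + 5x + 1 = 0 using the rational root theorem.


Rational root theorem: possible roots are ±p/q where:
  p divides the constant term (1): p ∈ {1}
  q divides the leading coefficient (1): q ∈ {1}

All possible rational roots: -1, 1

-1, 1


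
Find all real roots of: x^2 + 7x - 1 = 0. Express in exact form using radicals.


Using the quadratic formula: x = (-b ± sqrt(b^2 - 4ac)) / (2a)
Here a = 1, b = 7, c = -1
Discriminant = b^2 - 4ac = 7^2 - 4(1)(-1) = 49 + 4 = 53
Since discriminant = 53 > 0, there are two real roots.
x = (-7 ± sqrt(53)) / 2
Numerically: x ≈ 0.1401 or x ≈ -7.1401

x = (-7 + sqrt(53)) / 2 or x = (-7 - sqrt(53)) / 2


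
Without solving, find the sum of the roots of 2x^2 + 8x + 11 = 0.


By Vieta's formulas for ax^2 + bx + c = 0:
  Sum of roots = -b/a
  Product of roots = c/a

Here a = 2, b = 8, c = 11
Sum = -(8)/2 = -4
Product = 11/2 = 11/2

Sum = -4


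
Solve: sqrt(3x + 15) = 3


Square both sides: 3x + 15 = 3^2 = 9
3x = 9 - 15 = -6
x = -2
Check: sqrt(3*(-2) + 15) = sqrt(9) = 3 ✓

x = -2


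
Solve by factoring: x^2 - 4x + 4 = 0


We need two numbers that multiply to 4 and add to -4.
Those numbers are -2 and -2 (since (-2) * (-2) = 4 and (-2) + (-2) = -4).
So x^2 - 4x + 4 = (x - 2)(x - 2) = 0
Setting each factor to zero: x = 2 or x = 2

x = 2


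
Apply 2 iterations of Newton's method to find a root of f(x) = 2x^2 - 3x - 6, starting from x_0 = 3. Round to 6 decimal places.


Newton's method: x_(n+1) = x_n - f(x_n)/f'(x_n)
f(x) = 2x^2 - 3x - 6
f'(x) = 4x - 3

Iteration 1:
  f(3.000000) = 3.000000
  f'(3.000000) = 9.000000
  x_1 = 3.000000 - (3.000000)/(9.000000) = 2.666667

Iteration 2:
  f(2.666667) = 0.222222
  f'(2.666667) = 7.666667
  x_2 = 2.666667 - (0.222222)/(7.666667) = 2.637681

x_2 = 2.637681


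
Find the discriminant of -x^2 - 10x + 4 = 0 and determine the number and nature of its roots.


For ax^2 + bx + c = 0, discriminant D = b^2 - 4ac
Here a = -1, b = -10, c = 4
D = (-10)^2 - 4(-1)(4) = 100 + 16 = 116

D = 116 > 0 but not a perfect square
The equation has 2 distinct real irrational roots.

Discriminant = 116, 2 distinct real irrational roots


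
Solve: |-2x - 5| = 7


An absolute value equation |expr| = 7 gives two cases:
Case 1: -2x - 5 = 7
  -2x = 12, so x = -6
Case 2: -2x - 5 = -7
  -2x = -2, so x = 1

x = -6, x = 1


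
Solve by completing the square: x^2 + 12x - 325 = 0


Start: x^2 + 12x - 325 = 0
Move constant: x^2 + 12x = 325
Half of 12 is 6, squared is 36
Add 36 to both sides: x^2 + 12x + 36 = 361
(x + 6)^2 = 361
x + 6 = ±19
x = -6 + 19 = 13 or x = -6 - 19 = -25

x = -25, x = 13


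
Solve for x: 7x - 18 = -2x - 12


Starting with: 7x - 18 = -2x - 12
Move all x terms to left: (7 + 2)x = -12 + 18
Simplify: 9x = 6
Divide both sides by 9: x = 2/3

x = 2/3


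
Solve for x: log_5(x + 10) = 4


Convert to exponential form: x + 10 = 5^4 = 625
x = 625 - 10 = 615
Check: log_5(615 + 10) = log_5(625) = log_5(625) = 4 ✓

x = 615


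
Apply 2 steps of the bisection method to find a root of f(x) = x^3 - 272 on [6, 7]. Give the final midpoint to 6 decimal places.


f(x) = x^3 - 272
f(6) = -56 < 0
f(7) = 71 > 0

Step 1: midpoint = (6.000000 + 7.000000)/2 = 6.500000
  f(6.500000) = 2.625000
  f(mid) > 0, so root is in [6.000000, 6.500000]

Step 2: midpoint = (6.000000 + 6.500000)/2 = 6.250000
  f(6.250000) = -27.859375
  f(mid) < 0, so root is in [6.250000, 6.500000]

midpoint = 6.250000


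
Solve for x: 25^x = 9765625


Express both sides with the same base.
9765625 = 25^5
Since the bases match: x = 5

x = 5


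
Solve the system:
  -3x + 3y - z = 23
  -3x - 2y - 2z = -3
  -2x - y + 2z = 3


Using Cramer's rule. Expand each determinant along the first row.
D  = (-3)*[(-2)*2 - (-2)*(-1)] - 3*[(-3)*2 - (-2)*(-2)] + (-1)*[(-3)*(-1) - (-2)*(-2)]
  = (-3)*(-6) - 3*(-10) + (-1)*(-1) = 49
Dx = 23*[(-2)*2 - (-2)*(-1)] - 3*[(-3)*2 - (-2)*3] + (-1)*[(-3)*(-1) - (-2)*3]
  = 23*(-6) - 3*(0) + (-1)*(9) = -147
Dy = (-3)*[(-3)*2 - (-2)*3] - 23*[(-3)*2 - (-2)*(-2)] + (-1)*[(-3)*3 - (-3)*(-2)]
  = (-3)*(0) - 23*(-10) + (-1)*(-15) = 245
Dz = (-3)*[(-2)*3 - (-3)*(-1)] - 3*[(-3)*3 - (-3)*(-2)] + 23*[(-3)*(-1) - (-2)*(-2)]
  = (-3)*(-9) - 3*(-15) + 23*(-1) = 49
x = Dx/D = -147/49 = -3, y = Dy/D = 245/49 = 5, z = Dz/D = 49/49 = 1
Check eq1: (-3)(-3) + (3)(5) + (-1)(1) = 23 = 23 ✓
Check eq2: (-3)(-3) + (-2)(5) + (-2)(1) = -3 = -3 ✓
Check eq3: (-2)(-3) + (-1)(5) + (2)(1) = 3 = 3 ✓

x = -3, y = 5, z = 1


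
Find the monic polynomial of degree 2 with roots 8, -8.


A monic polynomial with roots 8, -8 is:
p(x) = (x - 8)(x + 8)
After multiplying by (x - 8): x - 8
After multiplying by (x + 8): x^2 - 64

x^2 - 64


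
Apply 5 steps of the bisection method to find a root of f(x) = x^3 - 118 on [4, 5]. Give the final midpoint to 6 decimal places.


f(x) = x^3 - 118
f(4) = -54 < 0
f(5) = 7 > 0

Step 1: midpoint = (4.000000 + 5.000000)/2 = 4.500000
  f(4.500000) = -26.875000
  f(mid) < 0, so root is in [4.500000, 5.000000]

Step 2: midpoint = (4.500000 + 5.000000)/2 = 4.750000
  f(4.750000) = -10.828125
  f(mid) < 0, so root is in [4.750000, 5.000000]

Step 3: midpoint = (4.750000 + 5.000000)/2 = 4.875000
  f(4.875000) = -2.142578
  f(mid) < 0, so root is in [4.875000, 5.000000]

Step 4: midpoint = (4.875000 + 5.000000)/2 = 4.937500
  f(4.937500) = 2.370850
  f(mid) > 0, so root is in [4.875000, 4.937500]

Step 5: midpoint = (4.875000 + 4.937500)/2 = 4.906250
  f(4.906250) = 0.099762
  f(mid) > 0, so root is in [4.875000, 4.906250]

midpoint = 4.906250


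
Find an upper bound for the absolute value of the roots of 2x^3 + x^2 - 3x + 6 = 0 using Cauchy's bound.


Cauchy's bound: all roots r satisfy |r| <= 1 + max(|a_i/a_n|) for i = 0,...,n-1
where a_n is the leading coefficient.

Coefficients: [2, 1, -3, 6]
Leading coefficient a_n = 2
Ratios |a_i/a_n|: 1/2, 3/2, 3
Maximum ratio: 3
Cauchy's bound: |r| <= 1 + 3 = 4

Upper bound = 4


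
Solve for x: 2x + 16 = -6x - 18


Starting with: 2x + 16 = -6x - 18
Move all x terms to left: (2 + 6)x = -18 - 16
Simplify: 8x = -34
Divide both sides by 8: x = -17/4

x = -17/4


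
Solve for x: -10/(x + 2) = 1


Multiply both sides by (x + 2): -10 = 1(x + 2)
Distribute: -10 = x + 2
x = -10 - 2 = -12
x = -12

x = -12


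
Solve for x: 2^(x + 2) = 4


Express both sides with the same base.
4 = 2^2
Since the bases match, equate exponents: x + 2 = 2
So x = 2 - (2) = 0

x = 0


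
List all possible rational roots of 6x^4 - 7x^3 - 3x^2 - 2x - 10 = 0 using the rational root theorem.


Rational root theorem: possible roots are ±p/q where:
  p divides the constant term (-10): p ∈ {1, 2, 5, 10}
  q divides the leading coefficient (6): q ∈ {1, 2, 3, 6}

All possible rational roots: -10, -5, -10/3, -5/2, -2, -5/3, -1, -5/6, -2/3, -1/2, -1/3, -1/6, 1/6, 1/3, 1/2, 2/3, 5/6, 1, 5/3, 2, 5/2, 10/3, 5, 10

-10, -5, -10/3, -5/2, -2, -5/3, -1, -5/6, -2/3, -1/2, -1/3, -1/6, 1/6, 1/3, 1/2, 2/3, 5/6, 1, 5/3, 2, 5/2, 10/3, 5, 10


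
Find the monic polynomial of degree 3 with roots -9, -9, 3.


A monic polynomial with roots -9, -9, 3 is:
p(x) = (x + 9)(x + 9)(x - 3)
After multiplying by (x + 9): x + 9
After multiplying by (x + 9): x^2 + 18x + 81
After multiplying by (x - 3): x^3 + 15x^2 + 27x - 243

x^3 + 15x^2 + 27x - 243


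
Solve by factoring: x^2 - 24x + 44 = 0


We need two numbers that multiply to 44 and add to -24.
Those numbers are -2 and -22 (since (-2) * (-22) = 44 and (-2) + (-22) = -24).
So x^2 - 24x + 44 = (x - 2)(x - 22) = 0
Setting each factor to zero: x = 2 or x = 22

x = 2, x = 22


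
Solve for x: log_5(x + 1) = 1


Convert to exponential form: x + 1 = 5^1 = 5
x = 5 - 1 = 4
Check: log_5(4 + 1) = log_5(5) = log_5(5) = 1 ✓

x = 4


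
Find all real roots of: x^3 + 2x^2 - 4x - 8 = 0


Let p(x) = x^3 + 2x^2 - 4x - 8. By the rational root theorem (leading coefficient 1), any rational root is an integer divisor of 8: try ±1, ±2, ... in turn.
Test x = 1: value = -9 ≠ 0.
Test x = -1: value = -3 ≠ 0.
Test x = 2: value = 0 ✓, so (x - 2) is a factor.
Synthetic division by (x - 2): bring down 1; 1(2) + 2 = 4; 4(2) - 4 = 4; 4(2) - 8 = 0 → quotient x^2 + 4x + 4, remainder 0.
Solve the quadratic x^2 + 4x + 4 = 0: discriminant = 4^2 - 4(1)(4) = 16 - 16 = 0.
Discriminant = 0, so a double root: x = -4/2 = -2.

x = -2 (multiplicity 2), x = 2


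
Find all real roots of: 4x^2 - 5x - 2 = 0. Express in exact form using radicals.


Using the quadratic formula: x = (-b ± sqrt(b^2 - 4ac)) / (2a)
Here a = 4, b = -5, c = -2
Discriminant = b^2 - 4ac = (-5)^2 - 4(4)(-2) = 25 + 32 = 57
Since discriminant = 57 > 0, there are two real roots.
x = (5 ± sqrt(57)) / 8
Numerically: x ≈ 1.5687 or x ≈ -0.3187

x = (5 + sqrt(57)) / 8 or x = (5 - sqrt(57)) / 8


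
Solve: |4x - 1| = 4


An absolute value equation |expr| = 4 gives two cases:
Case 1: 4x - 1 = 4
  4x = 5, so x = 5/4
Case 2: 4x - 1 = -4
  4x = -3, so x = -3/4

x = -3/4, x = 5/4


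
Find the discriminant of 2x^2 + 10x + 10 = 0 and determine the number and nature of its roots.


For ax^2 + bx + c = 0, discriminant D = b^2 - 4ac
Here a = 2, b = 10, c = 10
D = (10)^2 - 4(2)(10) = 100 - 80 = 20

D = 20 > 0 but not a perfect square
The equation has 2 distinct real irrational roots.

Discriminant = 20, 2 distinct real irrational roots


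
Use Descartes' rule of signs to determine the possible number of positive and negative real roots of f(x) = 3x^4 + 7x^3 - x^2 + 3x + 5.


Descartes' rule of signs:

For positive roots, count sign changes in f(x) = 3x^4 + 7x^3 - x^2 + 3x + 5:
Signs of coefficients: +, +, -, +, +
Number of sign changes: 2
Possible positive real roots: 2, 0

For negative roots, examine f(-x) = 3x^4 - 7x^3 - x^2 - 3x + 5:
Signs of coefficients: +, -, -, -, +
Number of sign changes: 2
Possible negative real roots: 2, 0

Positive roots: 2 or 0; Negative roots: 2 or 0


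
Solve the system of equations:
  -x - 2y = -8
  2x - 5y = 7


Using Cramer's rule:
Determinant D = (-1)(-5) - (2)(-2) = 5 + 4 = 9
Dx = (-8)(-5) - (7)(-2) = 40 + 14 = 54
Dy = (-1)(7) - (2)(-8) = -7 + 16 = 9
x = Dx/D = 54/9 = 6
y = Dy/D = 9/9 = 1

x = 6, y = 1


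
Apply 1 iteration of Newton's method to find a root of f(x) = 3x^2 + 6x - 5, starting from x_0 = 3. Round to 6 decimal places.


Newton's method: x_(n+1) = x_n - f(x_n)/f'(x_n)
f(x) = 3x^2 + 6x - 5
f'(x) = 6x + 6

Iteration 1:
  f(3.000000) = 40.000000
  f'(3.000000) = 24.000000
  x_1 = 3.000000 - (40.000000)/(24.000000) = 1.333333

x_1 = 1.333333


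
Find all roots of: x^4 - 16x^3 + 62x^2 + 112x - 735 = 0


Let p(x) = x^4 - 16x^3 + 62x^2 + 112x - 735. By the rational root theorem (leading coefficient 1), any rational root is an integer divisor of 735: try ±1, ±2, ... in turn.
Test x = 1: value = -576 ≠ 0.
Test x = -1: value = -768 ≠ 0.
Test x = 3: value = -192 ≠ 0.
Test x = -3: value = 0 ✓, so (x + 3) is a factor.
Synthetic division by (x + 3): bring down 1; 1(-3) - 16 = -19; (-19)(-3) + 62 = 119; 119(-3) + 112 = -245; (-245)(-3) - 735 = 0 → quotient x^3 - 19x^2 + 119x - 245, remainder 0.
Continue with the quotient x^3 - 19x^2 + 119x - 245 (candidates must divide 245).
Test x = 5: value = 0 ✓, so (x - 5) is a factor.
Synthetic division by (x - 5): bring down 1; 1(5) - 19 = -14; (-14)(5) + 119 = 49; 49(5) - 245 = 0 → quotient x^2 - 14x + 49, remainder 0.
Solve the quadratic x^2 - 14x + 49 = 0: discriminant = (-14)^2 - 4(1)(49) = 196 - 196 = 0.
Discriminant = 0, so a double root: x = 14/2 = 7.
Collecting all roots found:

x = -3, x = 5, x = 7 (multiplicity 2)


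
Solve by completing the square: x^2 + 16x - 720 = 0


Start: x^2 + 16x - 720 = 0
Move constant: x^2 + 16x = 720
Half of 16 is 8, squared is 64
Add 64 to both sides: x^2 + 16x + 64 = 784
(x + 8)^2 = 784
x + 8 = ±28
x = -8 + 28 = 20 or x = -8 - 28 = -36

x = -36, x = 20


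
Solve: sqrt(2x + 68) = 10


Square both sides: 2x + 68 = 10^2 = 100
2x = 100 - 68 = 32
x = 16
Check: sqrt(2*16 + 68) = sqrt(100) = 10 ✓

x = 16


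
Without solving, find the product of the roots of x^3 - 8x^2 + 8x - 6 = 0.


By Vieta's formulas for x^3 + bx^2 + cx + d = 0:
  r1 + r2 + r3 = -b/a = 8
  r1*r2 + r1*r3 + r2*r3 = c/a = 8
  r1*r2*r3 = -d/a = 6


Product = 6


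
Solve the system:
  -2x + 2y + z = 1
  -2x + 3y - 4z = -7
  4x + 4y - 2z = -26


Using Cramer's rule. Expand each determinant along the first row.
D  = (-2)*[3*(-2) - (-4)*4] - 2*[(-2)*(-2) - (-4)*4] + 1*[(-2)*4 - 3*4]
  = (-2)*(10) - 2*(20) + 1*(-20) = -80
Dx = 1*[3*(-2) - (-4)*4] - 2*[(-7)*(-2) - (-4)*(-26)] + 1*[(-7)*4 - 3*(-26)]
  = 1*(10) - 2*(-90) + 1*(50) = 240
Dy = (-2)*[(-7)*(-2) - (-4)*(-26)] - 1*[(-2)*(-2) - (-4)*4] + 1*[(-2)*(-26) - (-7)*4]
  = (-2)*(-90) - 1*(20) + 1*(80) = 240
Dz = (-2)*[3*(-26) - (-7)*4] - 2*[(-2)*(-26) - (-7)*4] + 1*[(-2)*4 - 3*4]
  = (-2)*(-50) - 2*(80) + 1*(-20) = -80
x = Dx/D = 240/-80 = -3, y = Dy/D = 240/-80 = -3, z = Dz/D = -80/-80 = 1
Check eq1: (-2)(-3) + (2)(-3) + (1)(1) = 1 = 1 ✓
Check eq2: (-2)(-3) + (3)(-3) + (-4)(1) = -7 = -7 ✓
Check eq3: (4)(-3) + (4)(-3) + (-2)(1) = -26 = -26 ✓

x = -3, y = -3, z = 1


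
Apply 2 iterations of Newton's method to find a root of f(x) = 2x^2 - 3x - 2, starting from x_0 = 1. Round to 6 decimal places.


Newton's method: x_(n+1) = x_n - f(x_n)/f'(x_n)
f(x) = 2x^2 - 3x - 2
f'(x) = 4x - 3

Iteration 1:
  f(1.000000) = -3.000000
  f'(1.000000) = 1.000000
  x_1 = 1.000000 - (-3.000000)/(1.000000) = 4.000000

Iteration 2:
  f(4.000000) = 18.000000
  f'(4.000000) = 13.000000
  x_2 = 4.000000 - (18.000000)/(13.000000) = 2.615385

x_2 = 2.615385


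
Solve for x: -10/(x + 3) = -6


Multiply both sides by (x + 3): -10 = -6(x + 3)
Distribute: -10 = -6x - 18
-6x = -10 + 18 = 8
x = -4/3

x = -4/3


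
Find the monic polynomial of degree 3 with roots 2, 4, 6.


A monic polynomial with roots 2, 4, 6 is:
p(x) = (x - 2)(x - 4)(x - 6)
After multiplying by (x - 2): x - 2
After multiplying by (x - 4): x^2 - 6x + 8
After multiplying by (x - 6): x^3 - 12x^2 + 44x - 48

x^3 - 12x^2 + 44x - 48


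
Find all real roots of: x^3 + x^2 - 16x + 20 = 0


Let p(x) = x^3 + x^2 - 16x + 20. By the rational root theorem (leading coefficient 1), any rational root is an integer divisor of 20: try ±1, ±2, ... in turn.
Test x = 1: value = 6 ≠ 0.
Test x = -1: value = 36 ≠ 0.
Test x = 2: value = 0 ✓, so (x - 2) is a factor.
Synthetic division by (x - 2): bring down 1; 1(2) + 1 = 3; 3(2) - 16 = -10; (-10)(2) + 20 = 0 → quotient x^2 + 3x - 10, remainder 0.
Solve the quadratic x^2 + 3x - 10 = 0: discriminant = 3^2 - 4(1)(-10) = 9 + 40 = 49.
sqrt(49) = 7, so x = (-3 ± 7)/2: x = 2 or x = -5.

x = -5, x = 2 (multiplicity 2)


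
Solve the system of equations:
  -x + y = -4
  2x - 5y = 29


Using Cramer's rule:
Determinant D = (-1)(-5) - (2)(1) = 5 - 2 = 3
Dx = (-4)(-5) - (29)(1) = 20 - 29 = -9
Dy = (-1)(29) - (2)(-4) = -29 + 8 = -21
x = Dx/D = -9/3 = -3
y = Dy/D = -21/3 = -7

x = -3, y = -7


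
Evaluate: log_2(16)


We need the exponent such that 2^? = 16
2^4 = 16
Therefore log_2(16) = 4

4


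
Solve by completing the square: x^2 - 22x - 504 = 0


Start: x^2 - 22x - 504 = 0
Move constant: x^2 - 22x = 504
Half of -22 is -11, squared is 121
Add 121 to both sides: x^2 - 22x + 121 = 625
(x - 11)^2 = 625
x - 11 = ±25
x = 11 + 25 = 36 or x = 11 - 25 = -14

x = -14, x = 36


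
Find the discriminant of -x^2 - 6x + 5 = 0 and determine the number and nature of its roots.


For ax^2 + bx + c = 0, discriminant D = b^2 - 4ac
Here a = -1, b = -6, c = 5
D = (-6)^2 - 4(-1)(5) = 36 + 20 = 56

D = 56 > 0 but not a perfect square
The equation has 2 distinct real irrational roots.

Discriminant = 56, 2 distinct real irrational roots


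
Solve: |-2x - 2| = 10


An absolute value equation |expr| = 10 gives two cases:
Case 1: -2x - 2 = 10
  -2x = 12, so x = -6
Case 2: -2x - 2 = -10
  -2x = -8, so x = 4

x = -6, x = 4


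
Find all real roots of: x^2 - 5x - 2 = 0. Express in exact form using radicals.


Using the quadratic formula: x = (-b ± sqrt(b^2 - 4ac)) / (2a)
Here a = 1, b = -5, c = -2
Discriminant = b^2 - 4ac = (-5)^2 - 4(1)(-2) = 25 + 8 = 33
Since discriminant = 33 > 0, there are two real roots.
x = (5 ± sqrt(33)) / 2
Numerically: x ≈ 5.3723 or x ≈ -0.3723

x = (5 + sqrt(33)) / 2 or x = (5 - sqrt(33)) / 2


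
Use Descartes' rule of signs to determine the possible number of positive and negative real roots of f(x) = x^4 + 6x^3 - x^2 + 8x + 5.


Descartes' rule of signs:

For positive roots, count sign changes in f(x) = x^4 + 6x^3 - x^2 + 8x + 5:
Signs of coefficients: +, +, -, +, +
Number of sign changes: 2
Possible positive real roots: 2, 0

For negative roots, examine f(-x) = x^4 - 6x^3 - x^2 - 8x + 5:
Signs of coefficients: +, -, -, -, +
Number of sign changes: 2
Possible negative real roots: 2, 0

Positive roots: 2 or 0; Negative roots: 2 or 0


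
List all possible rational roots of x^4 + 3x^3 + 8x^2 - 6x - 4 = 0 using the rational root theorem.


Rational root theorem: possible roots are ±p/q where:
  p divides the constant term (-4): p ∈ {1, 2, 4}
  q divides the leading coefficient (1): q ∈ {1}

All possible rational roots: -4, -2, -1, 1, 2, 4

-4, -2, -1, 1, 2, 4


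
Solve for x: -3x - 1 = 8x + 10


Starting with: -3x - 1 = 8x + 10
Move all x terms to left: (-3 - 8)x = 10 + 1
Simplify: -11x = 11
Divide both sides by -11: x = -1

x = -1


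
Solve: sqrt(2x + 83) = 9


Square both sides: 2x + 83 = 9^2 = 81
2x = 81 - 83 = -2
x = -1
Check: sqrt(2*(-1) + 83) = sqrt(81) = 9 ✓

x = -1


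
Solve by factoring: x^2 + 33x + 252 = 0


We need two numbers that multiply to 252 and add to 33.
Those numbers are 12 and 21 (since 12 * 21 = 252 and 12 + 21 = 33).
So x^2 + 33x + 252 = (x + 12)(x + 21) = 0
Setting each factor to zero: x = -12 or x = -21

x = -21, x = -12


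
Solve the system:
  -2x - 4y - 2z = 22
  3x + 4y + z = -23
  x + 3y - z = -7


Using Cramer's rule. Expand each determinant along the first row.
D  = (-2)*[4*(-1) - 1*3] - (-4)*[3*(-1) - 1*1] + (-2)*[3*3 - 4*1]
  = (-2)*(-7) - (-4)*(-4) + (-2)*(5) = -12
Dx = 22*[4*(-1) - 1*3] - (-4)*[(-23)*(-1) - 1*(-7)] + (-2)*[(-23)*3 - 4*(-7)]
  = 22*(-7) - (-4)*(30) + (-2)*(-41) = 48
Dy = (-2)*[(-23)*(-1) - 1*(-7)] - 22*[3*(-1) - 1*1] + (-2)*[3*(-7) - (-23)*1]
  = (-2)*(30) - 22*(-4) + (-2)*(2) = 24
Dz = (-2)*[4*(-7) - (-23)*3] - (-4)*[3*(-7) - (-23)*1] + 22*[3*3 - 4*1]
  = (-2)*(41) - (-4)*(2) + 22*(5) = 36
x = Dx/D = 48/-12 = -4, y = Dy/D = 24/-12 = -2, z = Dz/D = 36/-12 = -3
Check eq1: (-2)(-4) + (-4)(-2) + (-2)(-3) = 22 = 22 ✓
Check eq2: (3)(-4) + (4)(-2) + (1)(-3) = -23 = -23 ✓
Check eq3: (1)(-4) + (3)(-2) + (-1)(-3) = -7 = -7 ✓

x = -4, y = -2, z = -3


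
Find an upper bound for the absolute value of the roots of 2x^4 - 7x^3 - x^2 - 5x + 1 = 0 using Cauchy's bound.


Cauchy's bound: all roots r satisfy |r| <= 1 + max(|a_i/a_n|) for i = 0,...,n-1
where a_n is the leading coefficient.

Coefficients: [2, -7, -1, -5, 1]
Leading coefficient a_n = 2
Ratios |a_i/a_n|: 7/2, 1/2, 5/2, 1/2
Maximum ratio: 7/2
Cauchy's bound: |r| <= 1 + 7/2 = 9/2

Upper bound = 9/2


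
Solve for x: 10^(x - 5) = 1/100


Express both sides with the same base.
1/100 = 10^(-2)
Since the bases match, equate exponents: x - 5 = -2
So x = -2 - (-5) = 3

x = 3


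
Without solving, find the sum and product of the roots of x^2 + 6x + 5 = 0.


By Vieta's formulas for ax^2 + bx + c = 0:
  Sum of roots = -b/a
  Product of roots = c/a

Here a = 1, b = 6, c = 5
Sum = -(6)/1 = -6
Product = 5/1 = 5

Sum = -6, Product = 5


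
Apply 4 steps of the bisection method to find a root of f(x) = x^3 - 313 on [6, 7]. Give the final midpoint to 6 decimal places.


f(x) = x^3 - 313
f(6) = -97 < 0
f(7) = 30 > 0

Step 1: midpoint = (6.000000 + 7.000000)/2 = 6.500000
  f(6.500000) = -38.375000
  f(mid) < 0, so root is in [6.500000, 7.000000]

Step 2: midpoint = (6.500000 + 7.000000)/2 = 6.750000
  f(6.750000) = -5.453125
  f(mid) < 0, so root is in [6.750000, 7.000000]

Step 3: midpoint = (6.750000 + 7.000000)/2 = 6.875000
  f(6.875000) = 11.951172
  f(mid) > 0, so root is in [6.750000, 6.875000]

Step 4: midpoint = (6.750000 + 6.875000)/2 = 6.812500
  f(6.812500) = 3.169189
  f(mid) > 0, so root is in [6.750000, 6.812500]

midpoint = 6.812500


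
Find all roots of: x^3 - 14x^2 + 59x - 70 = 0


Let p(x) = x^3 - 14x^2 + 59x - 70. By the rational root theorem (leading coefficient 1), any rational root is an integer divisor of 70: try ±1, ±2, ... in turn.
Test x = 1: value = -24 ≠ 0.
Test x = -1: value = -144 ≠ 0.
Test x = 2: value = 0 ✓, so (x - 2) is a factor.
Synthetic division by (x - 2): bring down 1; 1(2) - 14 = -12; (-12)(2) + 59 = 35; 35(2) - 70 = 0 → quotient x^2 - 12x + 35, remainder 0.
Solve the quadratic x^2 - 12x + 35 = 0: discriminant = (-12)^2 - 4(1)(35) = 144 - 140 = 4.
sqrt(4) = 2, so x = (12 ± 2)/2: x = 7 or x = 5.
Collecting all roots found:

x = 2, x = 5, x = 7


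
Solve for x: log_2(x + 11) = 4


Convert to exponential form: x + 11 = 2^4 = 16
x = 16 - 11 = 5
Check: log_2(5 + 11) = log_2(16) = log_2(16) = 4 ✓

x = 5


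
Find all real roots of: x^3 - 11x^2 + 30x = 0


The constant term is 0, so x = 0 is a root. Factor out x:
  x(x^2 - 11x + 30) = 0
Solve the quadratic x^2 - 11x + 30 = 0: discriminant = (-11)^2 - 4(1)(30) = 121 - 120 = 1.
sqrt(1) = 1, so x = (11 ± 1)/2: x = 6 or x = 5.

x = 0, x = 5, x = 6


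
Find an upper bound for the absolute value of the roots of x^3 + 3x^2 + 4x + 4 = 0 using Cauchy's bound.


Cauchy's bound: all roots r satisfy |r| <= 1 + max(|a_i/a_n|) for i = 0,...,n-1
where a_n is the leading coefficient.

Coefficients: [1, 3, 4, 4]
Leading coefficient a_n = 1
Ratios |a_i/a_n|: 3, 4, 4
Maximum ratio: 4
Cauchy's bound: |r| <= 1 + 4 = 5

Upper bound = 5


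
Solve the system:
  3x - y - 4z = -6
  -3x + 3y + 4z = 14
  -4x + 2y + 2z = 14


Using Cramer's rule. Expand each determinant along the first row.
D  = 3*[3*2 - 4*2] - (-1)*[(-3)*2 - 4*(-4)] + (-4)*[(-3)*2 - 3*(-4)]
  = 3*(-2) - (-1)*(10) + (-4)*(6) = -20
Dx = (-6)*[3*2 - 4*2] - (-1)*[14*2 - 4*14] + (-4)*[14*2 - 3*14]
  = (-6)*(-2) - (-1)*(-28) + (-4)*(-14) = 40
Dy = 3*[14*2 - 4*14] - (-6)*[(-3)*2 - 4*(-4)] + (-4)*[(-3)*14 - 14*(-4)]
  = 3*(-28) - (-6)*(10) + (-4)*(14) = -80
Dz = 3*[3*14 - 14*2] - (-1)*[(-3)*14 - 14*(-4)] + (-6)*[(-3)*2 - 3*(-4)]
  = 3*(14) - (-1)*(14) + (-6)*(6) = 20
x = Dx/D = 40/-20 = -2, y = Dy/D = -80/-20 = 4, z = Dz/D = 20/-20 = -1
Check eq1: (3)(-2) + (-1)(4) + (-4)(-1) = -6 = -6 ✓
Check eq2: (-3)(-2) + (3)(4) + (4)(-1) = 14 = 14 ✓
Check eq3: (-4)(-2) + (2)(4) + (2)(-1) = 14 = 14 ✓

x = -2, y = 4, z = -1


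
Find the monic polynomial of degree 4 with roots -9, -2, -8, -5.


A monic polynomial with roots -9, -2, -8, -5 is:
p(x) = (x + 9)(x + 2)(x + 8)(x + 5)
After multiplying by (x + 9): x + 9
After multiplying by (x + 2): x^2 + 11x + 18
After multiplying by (x + 8): x^3 + 19x^2 + 106x + 144
After multiplying by (x + 5): x^4 + 24x^3 + 201x^2 + 674x + 720

x^4 + 24x^3 + 201x^2 + 674x + 720


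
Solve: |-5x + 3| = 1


An absolute value equation |expr| = 1 gives two cases:
Case 1: -5x + 3 = 1
  -5x = -2, so x = 2/5
Case 2: -5x + 3 = -1
  -5x = -4, so x = 4/5

x = 2/5, x = 4/5


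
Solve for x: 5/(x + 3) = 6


Multiply both sides by (x + 3): 5 = 6(x + 3)
Distribute: 5 = 6x + 18
6x = 5 - 18 = -13
x = -13/6

x = -13/6


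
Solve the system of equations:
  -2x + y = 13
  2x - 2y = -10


Using Cramer's rule:
Determinant D = (-2)(-2) - (2)(1) = 4 - 2 = 2
Dx = (13)(-2) - (-10)(1) = -26 + 10 = -16
Dy = (-2)(-10) - (2)(13) = 20 - 26 = -6
x = Dx/D = -16/2 = -8
y = Dy/D = -6/2 = -3

x = -8, y = -3


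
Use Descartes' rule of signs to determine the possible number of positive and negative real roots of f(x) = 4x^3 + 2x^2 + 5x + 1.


Descartes' rule of signs:

For positive roots, count sign changes in f(x) = 4x^3 + 2x^2 + 5x + 1:
Signs of coefficients: +, +, +, +
Number of sign changes: 0
Possible positive real roots: 0

For negative roots, examine f(-x) = -4x^3 + 2x^2 - 5x + 1:
Signs of coefficients: -, +, -, +
Number of sign changes: 3
Possible negative real roots: 3, 1

Positive roots: 0; Negative roots: 3 or 1


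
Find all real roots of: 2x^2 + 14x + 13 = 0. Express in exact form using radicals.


Using the quadratic formula: x = (-b ± sqrt(b^2 - 4ac)) / (2a)
Here a = 2, b = 14, c = 13
Discriminant = b^2 - 4ac = 14^2 - 4(2)(13) = 196 - 104 = 92
Since discriminant = 92 > 0, there are two real roots.
x = (-14 ± 2*sqrt(23)) / 4
Simplifying: x = (-7 ± sqrt(23)) / 2
Numerically: x ≈ -1.1021 or x ≈ -5.8979

x = (-7 + sqrt(23)) / 2 or x = (-7 - sqrt(23)) / 2


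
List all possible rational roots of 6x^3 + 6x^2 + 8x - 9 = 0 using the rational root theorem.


Rational root theorem: possible roots are ±p/q where:
  p divides the constant term (-9): p ∈ {1, 3, 9}
  q divides the leading coefficient (6): q ∈ {1, 2, 3, 6}

All possible rational roots: -9, -9/2, -3, -3/2, -1, -1/2, -1/3, -1/6, 1/6, 1/3, 1/2, 1, 3/2, 3, 9/2, 9

-9, -9/2, -3, -3/2, -1, -1/2, -1/3, -1/6, 1/6, 1/3, 1/2, 1, 3/2, 3, 9/2, 9


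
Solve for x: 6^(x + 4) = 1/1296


Express both sides with the same base.
1/1296 = 6^(-4)
Since the bases match, equate exponents: x + 4 = -4
So x = -4 - (4) = -8

x = -8


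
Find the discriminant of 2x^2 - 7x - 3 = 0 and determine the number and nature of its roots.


For ax^2 + bx + c = 0, discriminant D = b^2 - 4ac
Here a = 2, b = -7, c = -3
D = (-7)^2 - 4(2)(-3) = 49 + 24 = 73

D = 73 > 0 but not a perfect square
The equation has 2 distinct real irrational roots.

Discriminant = 73, 2 distinct real irrational roots
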